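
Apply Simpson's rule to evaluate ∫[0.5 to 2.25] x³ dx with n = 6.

f(x) = x³
a = 0.5, b = 2.25, n = 6
h = (b - a)/n = 0.291667

Simpson's rule: (h/3)[f(x₀) + 4f(x₁) + 2f(x₂) + ... + f(xₙ)]

x_0 = 0.5000, f(x_0) = 0.125000, coefficient = 1
x_1 = 0.7917, f(x_1) = 0.496166, coefficient = 4
x_2 = 1.0833, f(x_2) = 1.271412, coefficient = 2
x_3 = 1.3750, f(x_3) = 2.599609, coefficient = 4
x_4 = 1.6667, f(x_4) = 4.629630, coefficient = 2
x_5 = 1.9583, f(x_5) = 7.510344, coefficient = 4
x_6 = 2.2500, f(x_6) = 11.390625, coefficient = 1

I ≈ (0.291667/3) × 65.742188 = 6.391602
Exact value: 6.391602
Error: 0.000000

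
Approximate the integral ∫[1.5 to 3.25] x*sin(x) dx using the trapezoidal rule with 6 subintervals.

f(x) = x*sin(x)
a = 1.5, b = 3.25, n = 6
h = (b - a)/n = 0.291667

Trapezoidal rule: (h/2)[f(x₀) + 2f(x₁) + 2f(x₂) + ... + f(xₙ)]

x_0 = 1.5000, f(x_0) = 1.496242, coefficient = 1
x_1 = 1.7917, f(x_1) = 1.748142, coefficient = 2
x_2 = 2.0833, f(x_2) = 1.815632, coefficient = 2
x_3 = 2.3750, f(x_3) = 1.647502, coefficient = 2
x_4 = 2.6667, f(x_4) = 1.219394, coefficient = 2
x_5 = 2.9583, f(x_5) = 0.539113, coefficient = 2
x_6 = 3.2500, f(x_6) = -0.351634, coefficient = 1

I ≈ (0.291667/2) × 15.084172 = 2.199775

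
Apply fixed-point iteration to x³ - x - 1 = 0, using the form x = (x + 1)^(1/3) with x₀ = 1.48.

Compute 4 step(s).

Equation: x³ - x - 1 = 0
Fixed-point form: x = (x + 1)^(1/3)
x₀ = 1.48

x_1 = g(1.480000) = 1.353580
x_2 = g(1.353580) = 1.330178
x_3 = g(1.330178) = 1.325754
x_4 = g(1.325754) = 1.324915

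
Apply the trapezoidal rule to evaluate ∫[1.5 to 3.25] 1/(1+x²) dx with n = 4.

f(x) = 1/(1+x²)
a = 1.5, b = 3.25, n = 4
h = (b - a)/n = 0.437500

Trapezoidal rule: (h/2)[f(x₀) + 2f(x₁) + 2f(x₂) + ... + f(xₙ)]

x_0 = 1.5000, f(x_0) = 0.307692, coefficient = 1
x_1 = 1.9375, f(x_1) = 0.210353, coefficient = 2
x_2 = 2.3750, f(x_2) = 0.150588, coefficient = 2
x_3 = 2.8125, f(x_3) = 0.112231, coefficient = 2
x_4 = 3.2500, f(x_4) = 0.086486, coefficient = 1

I ≈ (0.437500/2) × 1.340525 = 0.293240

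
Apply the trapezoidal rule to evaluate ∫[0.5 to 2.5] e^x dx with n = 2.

f(x) = e^x
a = 0.5, b = 2.5, n = 2
h = (b - a)/n = 1.000000

Trapezoidal rule: (h/2)[f(x₀) + 2f(x₁) + 2f(x₂) + ... + f(xₙ)]

x_0 = 0.5000, f(x_0) = 1.648721, coefficient = 1
x_1 = 1.5000, f(x_1) = 4.481689, coefficient = 2
x_2 = 2.5000, f(x_2) = 12.182494, coefficient = 1

I ≈ (1.000000/2) × 22.794593 = 11.397297
Exact value: 10.533773
Error: 0.863524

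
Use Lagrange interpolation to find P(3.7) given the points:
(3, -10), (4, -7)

Lagrange interpolation formula:
P(x) = Σ yᵢ × Lᵢ(x)
where Lᵢ(x) = Π_{j≠i} (x - xⱼ)/(xᵢ - xⱼ)

L_0(3.7) = (3.7 - 4)/(3 - 4) = 0.300000
L_1(3.7) = (3.7 - 3)/(4 - 3) = 0.700000

P(3.7) = (-10)×L_0(3.7) + (-7)×L_1(3.7)
P(3.7) = -7.900000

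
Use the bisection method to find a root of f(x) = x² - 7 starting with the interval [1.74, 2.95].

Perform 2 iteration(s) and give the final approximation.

f(x) = x² - 7
Initial interval: [1.74, 2.95]

Iteration 1:
  c_1 = (1.740000 + 2.950000)/2 = 2.345000
  f(c_1) = f(2.345000) = -1.500975
  f(a) × f(c) ≥ 0, new interval: [2.345000, 2.950000]
Iteration 2:
  c_2 = (2.345000 + 2.950000)/2 = 2.647500
  f(c_2) = f(2.647500) = 0.009256
  f(a) × f(c) < 0, new interval: [2.345000, 2.647500]

After 2 iteration(s), the approximation is c_2 = 2.647500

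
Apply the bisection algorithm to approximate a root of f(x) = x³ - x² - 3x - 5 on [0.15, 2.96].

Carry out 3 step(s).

f(x) = x³ - x² - 3x - 5
Initial interval: [0.15, 2.96]

Iteration 1:
  c_1 = (0.150000 + 2.960000)/2 = 1.555000
  f(c_1) = f(1.555000) = -8.322996
  f(a) × f(c) ≥ 0, new interval: [1.555000, 2.960000]
Iteration 2:
  c_2 = (1.555000 + 2.960000)/2 = 2.257500
  f(c_2) = f(2.257500) = -5.363895
  f(a) × f(c) ≥ 0, new interval: [2.257500, 2.960000]
Iteration 3:
  c_3 = (2.257500 + 2.960000)/2 = 2.608750
  f(c_3) = f(2.608750) = -1.877779
  f(a) × f(c) ≥ 0, new interval: [2.608750, 2.960000]

After 3 iteration(s), the approximation is c_3 = 2.608750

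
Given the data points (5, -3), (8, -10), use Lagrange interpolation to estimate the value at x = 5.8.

Lagrange interpolation formula:
P(x) = Σ yᵢ × Lᵢ(x)
where Lᵢ(x) = Π_{j≠i} (x - xⱼ)/(xᵢ - xⱼ)

L_0(5.8) = (5.8 - 8)/(5 - 8) = 0.733333
L_1(5.8) = (5.8 - 5)/(8 - 5) = 0.266667

P(5.8) = (-3)×L_0(5.8) + (-10)×L_1(5.8)
P(5.8) = -4.866667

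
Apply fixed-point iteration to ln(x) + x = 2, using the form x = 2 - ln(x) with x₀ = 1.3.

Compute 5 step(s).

Equation: ln(x) + x = 2
Fixed-point form: x = 2 - ln(x)
x₀ = 1.3

x_1 = g(1.300000) = 1.737636
x_2 = g(1.737636) = 1.447475
x_3 = g(1.447475) = 1.630180
x_4 = g(1.630180) = 1.511310
x_5 = g(1.511310) = 1.587023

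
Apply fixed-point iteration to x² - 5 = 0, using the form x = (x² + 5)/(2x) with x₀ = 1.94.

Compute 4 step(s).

Equation: x² - 5 = 0
Fixed-point form: x = (x² + 5)/(2x)
x₀ = 1.94

x_1 = g(1.940000) = 2.258660
x_2 = g(2.258660) = 2.236181
x_3 = g(2.236181) = 2.236068
x_4 = g(2.236068) = 2.236068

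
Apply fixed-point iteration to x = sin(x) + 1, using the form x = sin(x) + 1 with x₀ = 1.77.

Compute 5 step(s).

Equation: x = sin(x) + 1
Fixed-point form: x = sin(x) + 1
x₀ = 1.77

x_1 = g(1.770000) = 1.980224
x_2 = g(1.980224) = 1.917349
x_3 = g(1.917349) = 1.940549
x_4 = g(1.940549) = 1.932417
x_5 = g(1.932417) = 1.935325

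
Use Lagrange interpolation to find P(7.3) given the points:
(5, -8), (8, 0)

Lagrange interpolation formula:
P(x) = Σ yᵢ × Lᵢ(x)
where Lᵢ(x) = Π_{j≠i} (x - xⱼ)/(xᵢ - xⱼ)

L_0(7.3) = (7.3 - 8)/(5 - 8) = 0.233333
L_1(7.3) = (7.3 - 5)/(8 - 5) = 0.766667

P(7.3) = (-8)×L_0(7.3) + 0×L_1(7.3)
P(7.3) = -1.866667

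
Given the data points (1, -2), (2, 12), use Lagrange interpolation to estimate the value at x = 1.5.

Lagrange interpolation formula:
P(x) = Σ yᵢ × Lᵢ(x)
where Lᵢ(x) = Π_{j≠i} (x - xⱼ)/(xᵢ - xⱼ)

L_0(1.5) = (1.5 - 2)/(1 - 2) = 0.500000
L_1(1.5) = (1.5 - 1)/(2 - 1) = 0.500000

P(1.5) = (-2)×L_0(1.5) + 12×L_1(1.5)
P(1.5) = 5.000000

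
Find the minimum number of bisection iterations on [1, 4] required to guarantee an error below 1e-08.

We need (b-a)/2^n ≤ 1e-08
(4 - 1)/2^n ≤ 1e-08
3/2^n ≤ 1e-08
2^n ≥ 300000000
n ≥ log₂(300000000) = 28.16
n ≥ 29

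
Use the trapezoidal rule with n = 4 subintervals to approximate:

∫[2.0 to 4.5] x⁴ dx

f(x) = x⁴
a = 2.0, b = 4.5, n = 4
h = (b - a)/n = 0.625000

Trapezoidal rule: (h/2)[f(x₀) + 2f(x₁) + 2f(x₂) + ... + f(xₙ)]

x_0 = 2.0000, f(x_0) = 16.000000, coefficient = 1
x_1 = 2.6250, f(x_1) = 47.480713, coefficient = 2
x_2 = 3.2500, f(x_2) = 111.566406, coefficient = 2
x_3 = 3.8750, f(x_3) = 225.468994, coefficient = 2
x_4 = 4.5000, f(x_4) = 410.062500, coefficient = 1

I ≈ (0.625000/2) × 1195.094727 = 373.467102
Exact value: 362.656250
Error: 10.810852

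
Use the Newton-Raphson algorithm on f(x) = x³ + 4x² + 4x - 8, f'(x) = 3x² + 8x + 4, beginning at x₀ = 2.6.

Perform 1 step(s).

f(x) = x³ + 4x² + 4x - 8
f'(x) = 3x² + 8x + 4
x₀ = 2.6

Newton-Raphson formula: x_{n+1} = x_n - f(x_n)/f'(x_n)

Iteration 1:
  f(2.600000) = 47.016000
  f'(2.600000) = 45.080000
  x_1 = 2.600000 - 47.016000/45.080000 = 1.557054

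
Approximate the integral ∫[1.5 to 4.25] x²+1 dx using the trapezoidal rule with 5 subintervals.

f(x) = x²+1
a = 1.5, b = 4.25, n = 5
h = (b - a)/n = 0.550000

Trapezoidal rule: (h/2)[f(x₀) + 2f(x₁) + 2f(x₂) + ... + f(xₙ)]

x_0 = 1.5000, f(x_0) = 3.250000, coefficient = 1
x_1 = 2.0500, f(x_1) = 5.202500, coefficient = 2
x_2 = 2.6000, f(x_2) = 7.760000, coefficient = 2
x_3 = 3.1500, f(x_3) = 10.922500, coefficient = 2
x_4 = 3.7000, f(x_4) = 14.690000, coefficient = 2
x_5 = 4.2500, f(x_5) = 19.062500, coefficient = 1

I ≈ (0.550000/2) × 99.462500 = 27.352188
Exact value: 27.213542
Error: 0.138646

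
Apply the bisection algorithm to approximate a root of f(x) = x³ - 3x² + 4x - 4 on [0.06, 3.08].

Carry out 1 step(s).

f(x) = x³ - 3x² + 4x - 4
Initial interval: [0.06, 3.08]

Iteration 1:
  c_1 = (0.060000 + 3.080000)/2 = 1.570000
  f(c_1) = f(1.570000) = -1.244807
  f(a) × f(c) ≥ 0, new interval: [1.570000, 3.080000]

After 1 iteration(s), the approximation is c_1 = 1.570000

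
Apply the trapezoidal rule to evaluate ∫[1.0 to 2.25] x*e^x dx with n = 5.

f(x) = x*e^x
a = 1.0, b = 2.25, n = 5
h = (b - a)/n = 0.250000

Trapezoidal rule: (h/2)[f(x₀) + 2f(x₁) + 2f(x₂) + ... + f(xₙ)]

x_0 = 1.0000, f(x_0) = 2.718282, coefficient = 1
x_1 = 1.2500, f(x_1) = 4.362929, coefficient = 2
x_2 = 1.5000, f(x_2) = 6.722534, coefficient = 2
x_3 = 1.7500, f(x_3) = 10.070555, coefficient = 2
x_4 = 2.0000, f(x_4) = 14.778112, coefficient = 2
x_5 = 2.2500, f(x_5) = 21.347406, coefficient = 1

I ≈ (0.250000/2) × 95.933946 = 11.991743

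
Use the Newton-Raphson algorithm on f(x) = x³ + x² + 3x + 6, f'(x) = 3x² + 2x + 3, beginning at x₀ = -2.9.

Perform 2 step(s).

f(x) = x³ + x² + 3x + 6
f'(x) = 3x² + 2x + 3
x₀ = -2.9

Newton-Raphson formula: x_{n+1} = x_n - f(x_n)/f'(x_n)

Iteration 1:
  f(-2.900000) = -18.679000
  f'(-2.900000) = 22.430000
  x_1 = -2.900000 - (-18.679000)/22.430000 = -2.067231
Iteration 2:
  f(-2.067231) = -4.762449
  f'(-2.067231) = 11.685874
  x_2 = -2.067231 - (-4.762449)/11.685874 = -1.659692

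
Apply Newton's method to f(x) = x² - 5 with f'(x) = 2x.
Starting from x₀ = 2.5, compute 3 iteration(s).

f(x) = x² - 5
f'(x) = 2x
x₀ = 2.5

Newton-Raphson formula: x_{n+1} = x_n - f(x_n)/f'(x_n)

Iteration 1:
  f(2.500000) = 1.250000
  f'(2.500000) = 5.000000
  x_1 = 2.500000 - 1.250000/5.000000 = 2.250000
Iteration 2:
  f(2.250000) = 0.062500
  f'(2.250000) = 4.500000
  x_2 = 2.250000 - 0.062500/4.500000 = 2.236111
Iteration 3:
  f(2.236111) = 0.000193
  f'(2.236111) = 4.472222
  x_3 = 2.236111 - 0.000193/4.472222 = 2.236068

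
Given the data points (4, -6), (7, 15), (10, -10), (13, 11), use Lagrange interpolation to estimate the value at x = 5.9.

Lagrange interpolation formula:
P(x) = Σ yᵢ × Lᵢ(x)
where Lᵢ(x) = Π_{j≠i} (x - xⱼ)/(xᵢ - xⱼ)

L_0(5.9) = (5.9 - 7)/(4 - 7) × (5.9 - 10)/(4 - 10) × (5.9 - 13)/(4 - 13) = 0.197660
L_1(5.9) = (5.9 - 4)/(7 - 4) × (5.9 - 10)/(7 - 10) × (5.9 - 13)/(7 - 13) = 1.024241
L_2(5.9) = (5.9 - 4)/(10 - 4) × (5.9 - 7)/(10 - 7) × (5.9 - 13)/(10 - 13) = -0.274796
L_3(5.9) = (5.9 - 4)/(13 - 4) × (5.9 - 7)/(13 - 7) × (5.9 - 10)/(13 - 10) = 0.052895

P(5.9) = (-6)×L_0(5.9) + 15×L_1(5.9) + (-10)×L_2(5.9) + 11×L_3(5.9)
P(5.9) = 17.507457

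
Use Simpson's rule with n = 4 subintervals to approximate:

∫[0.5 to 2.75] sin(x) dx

f(x) = sin(x)
a = 0.5, b = 2.75, n = 4
h = (b - a)/n = 0.562500

Simpson's rule: (h/3)[f(x₀) + 4f(x₁) + 2f(x₂) + ... + f(xₙ)]

x_0 = 0.5000, f(x_0) = 0.479426, coefficient = 1
x_1 = 1.0625, f(x_1) = 0.873575, coefficient = 4
x_2 = 1.6250, f(x_2) = 0.998531, coefficient = 2
x_3 = 2.1875, f(x_3) = 0.815789, coefficient = 4
x_4 = 2.7500, f(x_4) = 0.381661, coefficient = 1

I ≈ (0.562500/3) × 9.615606 = 1.802926
Exact value: 1.801885
Error: 0.001041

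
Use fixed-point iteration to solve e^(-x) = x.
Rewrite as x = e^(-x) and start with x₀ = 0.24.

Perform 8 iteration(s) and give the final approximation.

Equation: e^(-x) = x
Fixed-point form: x = e^(-x)
x₀ = 0.24

x_1 = g(0.240000) = 0.786628
x_2 = g(0.786628) = 0.455378
x_3 = g(0.455378) = 0.634208
x_4 = g(0.634208) = 0.530355
x_5 = g(0.530355) = 0.588396
x_6 = g(0.588396) = 0.555217
x_7 = g(0.555217) = 0.573948
x_8 = g(0.573948) = 0.563297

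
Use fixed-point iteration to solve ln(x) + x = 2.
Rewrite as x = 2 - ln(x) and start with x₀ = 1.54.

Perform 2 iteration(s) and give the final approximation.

Equation: ln(x) + x = 2
Fixed-point form: x = 2 - ln(x)
x₀ = 1.54

x_1 = g(1.540000) = 1.568218
x_2 = g(1.568218) = 1.550060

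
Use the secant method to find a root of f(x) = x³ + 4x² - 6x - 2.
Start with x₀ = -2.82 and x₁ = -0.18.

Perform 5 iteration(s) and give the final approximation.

f(x) = x³ + 4x² - 6x - 2
x₀ = -2.82, x₁ = -0.18

Secant formula: x_{n+1} = x_n - f(x_n)(x_n - x_{n-1})/(f(x_n) - f(x_{n-1}))

Iteration 1:
  f(-2.820000) = 24.303832
  f(-0.180000) = -0.796232
  x_2 = -0.180000 - (-0.796232)×(-0.180000 - (-2.820000))/(-0.796232 - 24.303832)
       = -0.263747
Iteration 2:
  f(-0.180000) = -0.796232
  f(-0.263747) = -0.157616
  x_3 = -0.263747 - (-0.157616)×(-0.263747 - (-0.180000))/(-0.157616 - (-0.796232))
       = -0.284416
Iteration 3:
  f(-0.263747) = -0.157616
  f(-0.284416) = 0.007061
  x_4 = -0.284416 - 0.007061×(-0.284416 - (-0.263747))/(0.007061 - (-0.157616))
       = -0.283530
Iteration 4:
  f(-0.284416) = 0.007061
  f(-0.283530) = -0.000056
  x_5 = -0.283530 - (-0.000056)×(-0.283530 - (-0.284416))/(-0.000056 - 0.007061)
       = -0.283537
Iteration 5:
  f(-0.283530) = -0.000056
  f(-0.283537) = 0.000000
  x_6 = -0.283537 - 0.000000×(-0.283537 - (-0.283530))/(0.000000 - (-0.000056))
       = -0.283537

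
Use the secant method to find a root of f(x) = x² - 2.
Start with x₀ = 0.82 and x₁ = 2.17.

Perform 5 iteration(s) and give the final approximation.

f(x) = x² - 2
x₀ = 0.82, x₁ = 2.17

Secant formula: x_{n+1} = x_n - f(x_n)(x_n - x_{n-1})/(f(x_n) - f(x_{n-1}))

Iteration 1:
  f(0.820000) = -1.327600
  f(2.170000) = 2.708900
  x_2 = 2.170000 - 2.708900×(2.170000 - 0.820000)/(2.708900 - (-1.327600))
       = 1.264013
Iteration 2:
  f(2.170000) = 2.708900
  f(1.264013) = -0.402270
  x_3 = 1.264013 - (-0.402270)×(1.264013 - 2.170000)/(-0.402270 - 2.708900)
       = 1.381156
Iteration 3:
  f(1.264013) = -0.402270
  f(1.381156) = -0.092407
  x_4 = 1.381156 - (-0.092407)×(1.381156 - 1.264013)/(-0.092407 - (-0.402270))
       = 1.416091
Iteration 4:
  f(1.381156) = -0.092407
  f(1.416091) = 0.005313
  x_5 = 1.416091 - 0.005313×(1.416091 - 1.381156)/(0.005313 - (-0.092407))
       = 1.414191
Iteration 5:
  f(1.416091) = 0.005313
  f(1.414191) = -0.000063
  x_6 = 1.414191 - (-0.000063)×(1.414191 - 1.416091)/(-0.000063 - 0.005313)
       = 1.414214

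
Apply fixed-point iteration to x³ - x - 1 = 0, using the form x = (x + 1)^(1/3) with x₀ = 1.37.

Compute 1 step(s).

Equation: x³ - x - 1 = 0
Fixed-point form: x = (x + 1)^(1/3)
x₀ = 1.37

x_1 = g(1.370000) = 1.333264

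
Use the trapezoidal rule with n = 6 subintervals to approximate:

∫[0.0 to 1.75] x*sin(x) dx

f(x) = x*sin(x)
a = 0.0, b = 1.75, n = 6
h = (b - a)/n = 0.291667

Trapezoidal rule: (h/2)[f(x₀) + 2f(x₁) + 2f(x₂) + ... + f(xₙ)]

x_0 = 0.0000, f(x_0) = 0.000000, coefficient = 1
x_1 = 0.2917, f(x_1) = 0.083868, coefficient = 2
x_2 = 0.5833, f(x_2) = 0.321305, coefficient = 2
x_3 = 0.8750, f(x_3) = 0.671601, coefficient = 2
x_4 = 1.1667, f(x_4) = 1.072686, coefficient = 2
x_5 = 1.4583, f(x_5) = 1.449121, coefficient = 2
x_6 = 1.7500, f(x_6) = 1.721975, coefficient = 1

I ≈ (0.291667/2) × 8.919137 = 1.300707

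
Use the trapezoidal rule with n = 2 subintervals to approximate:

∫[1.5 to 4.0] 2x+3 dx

f(x) = 2x+3
a = 1.5, b = 4.0, n = 2
h = (b - a)/n = 1.250000

Trapezoidal rule: (h/2)[f(x₀) + 2f(x₁) + 2f(x₂) + ... + f(xₙ)]

x_0 = 1.5000, f(x_0) = 6.000000, coefficient = 1
x_1 = 2.7500, f(x_1) = 8.500000, coefficient = 2
x_2 = 4.0000, f(x_2) = 11.000000, coefficient = 1

I ≈ (1.250000/2) × 34.000000 = 21.250000
Exact value: 21.250000
Error: 0.000000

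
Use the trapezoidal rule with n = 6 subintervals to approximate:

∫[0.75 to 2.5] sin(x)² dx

f(x) = sin(x)²
a = 0.75, b = 2.5, n = 6
h = (b - a)/n = 0.291667

Trapezoidal rule: (h/2)[f(x₀) + 2f(x₁) + 2f(x₂) + ... + f(xₙ)]

x_0 = 0.7500, f(x_0) = 0.464631, coefficient = 1
x_1 = 1.0417, f(x_1) = 0.745195, coefficient = 2
x_2 = 1.3333, f(x_2) = 0.944663, coefficient = 2
x_3 = 1.6250, f(x_3) = 0.997065, coefficient = 2
x_4 = 1.9167, f(x_4) = 0.885068, coefficient = 2
x_5 = 2.2083, f(x_5) = 0.645715, coefficient = 2
x_6 = 2.5000, f(x_6) = 0.358169, coefficient = 1

I ≈ (0.291667/2) × 9.258214 = 1.350156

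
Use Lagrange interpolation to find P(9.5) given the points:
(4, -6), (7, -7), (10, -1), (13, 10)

Lagrange interpolation formula:
P(x) = Σ yᵢ × Lᵢ(x)
where Lᵢ(x) = Π_{j≠i} (x - xⱼ)/(xᵢ - xⱼ)

L_0(9.5) = (9.5 - 7)/(4 - 7) × (9.5 - 10)/(4 - 10) × (9.5 - 13)/(4 - 13) = -0.027006
L_1(9.5) = (9.5 - 4)/(7 - 4) × (9.5 - 10)/(7 - 10) × (9.5 - 13)/(7 - 13) = 0.178241
L_2(9.5) = (9.5 - 4)/(10 - 4) × (9.5 - 7)/(10 - 7) × (9.5 - 13)/(10 - 13) = 0.891204
L_3(9.5) = (9.5 - 4)/(13 - 4) × (9.5 - 7)/(13 - 7) × (9.5 - 10)/(13 - 10) = -0.042438

P(9.5) = (-6)×L_0(9.5) + (-7)×L_1(9.5) + (-1)×L_2(9.5) + 10×L_3(9.5)
P(9.5) = -2.401235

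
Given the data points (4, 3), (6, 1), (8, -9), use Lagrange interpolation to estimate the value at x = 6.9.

Lagrange interpolation formula:
P(x) = Σ yᵢ × Lᵢ(x)
where Lᵢ(x) = Π_{j≠i} (x - xⱼ)/(xᵢ - xⱼ)

L_0(6.9) = (6.9 - 6)/(4 - 6) × (6.9 - 8)/(4 - 8) = -0.123750
L_1(6.9) = (6.9 - 4)/(6 - 4) × (6.9 - 8)/(6 - 8) = 0.797500
L_2(6.9) = (6.9 - 4)/(8 - 4) × (6.9 - 6)/(8 - 6) = 0.326250

P(6.9) = 3×L_0(6.9) + 1×L_1(6.9) + (-9)×L_2(6.9)
P(6.9) = -2.510000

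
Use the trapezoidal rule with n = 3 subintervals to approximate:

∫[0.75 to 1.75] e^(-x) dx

f(x) = e^(-x)
a = 0.75, b = 1.75, n = 3
h = (b - a)/n = 0.333333

Trapezoidal rule: (h/2)[f(x₀) + 2f(x₁) + 2f(x₂) + ... + f(xₙ)]

x_0 = 0.7500, f(x_0) = 0.472367, coefficient = 1
x_1 = 1.0833, f(x_1) = 0.338465, coefficient = 2
x_2 = 1.4167, f(x_2) = 0.242521, coefficient = 2
x_3 = 1.7500, f(x_3) = 0.173774, coefficient = 1

I ≈ (0.333333/2) × 1.808113 = 0.301352
Exact value: 0.298593
Error: 0.002760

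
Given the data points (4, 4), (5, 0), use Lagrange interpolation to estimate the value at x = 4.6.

Lagrange interpolation formula:
P(x) = Σ yᵢ × Lᵢ(x)
where Lᵢ(x) = Π_{j≠i} (x - xⱼ)/(xᵢ - xⱼ)

L_0(4.6) = (4.6 - 5)/(4 - 5) = 0.400000
L_1(4.6) = (4.6 - 4)/(5 - 4) = 0.600000

P(4.6) = 4×L_0(4.6) + 0×L_1(4.6)
P(4.6) = 1.600000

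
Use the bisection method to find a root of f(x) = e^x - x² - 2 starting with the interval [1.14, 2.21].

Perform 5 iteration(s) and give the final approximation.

f(x) = e^x - x² - 2
Initial interval: [1.14, 2.21]

Iteration 1:
  c_1 = (1.140000 + 2.210000)/2 = 1.675000
  f(c_1) = f(1.675000) = 0.533170
  f(a) × f(c) < 0, new interval: [1.140000, 1.675000]
Iteration 2:
  c_2 = (1.140000 + 1.675000)/2 = 1.407500
  f(c_2) = f(1.407500) = 0.104672
  f(a) × f(c) < 0, new interval: [1.140000, 1.407500]
Iteration 3:
  c_3 = (1.140000 + 1.407500)/2 = 1.273750
  f(c_3) = f(1.273750) = -0.048208
  f(a) × f(c) ≥ 0, new interval: [1.273750, 1.407500]
Iteration 4:
  c_4 = (1.273750 + 1.407500)/2 = 1.340625
  f(c_4) = f(1.340625) = 0.024156
  f(a) × f(c) < 0, new interval: [1.273750, 1.340625]
Iteration 5:
  c_5 = (1.273750 + 1.340625)/2 = 1.307187
  f(c_5) = f(1.307187) = -0.012974
  f(a) × f(c) ≥ 0, new interval: [1.307187, 1.340625]

After 5 iteration(s), the approximation is c_5 = 1.307187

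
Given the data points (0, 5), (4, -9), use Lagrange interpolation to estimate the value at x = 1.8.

Lagrange interpolation formula:
P(x) = Σ yᵢ × Lᵢ(x)
where Lᵢ(x) = Π_{j≠i} (x - xⱼ)/(xᵢ - xⱼ)

L_0(1.8) = (1.8 - 4)/(0 - 4) = 0.550000
L_1(1.8) = (1.8 - 0)/(4 - 0) = 0.450000

P(1.8) = 5×L_0(1.8) + (-9)×L_1(1.8)
P(1.8) = -1.300000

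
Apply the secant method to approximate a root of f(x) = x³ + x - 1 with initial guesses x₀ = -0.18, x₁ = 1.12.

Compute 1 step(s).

f(x) = x³ + x - 1
x₀ = -0.18, x₁ = 1.12

Secant formula: x_{n+1} = x_n - f(x_n)(x_n - x_{n-1})/(f(x_n) - f(x_{n-1}))

Iteration 1:
  f(-0.180000) = -1.185832
  f(1.120000) = 1.524928
  x_2 = 1.120000 - 1.524928×(1.120000 - (-0.180000))/(1.524928 - (-1.185832))
       = 0.388690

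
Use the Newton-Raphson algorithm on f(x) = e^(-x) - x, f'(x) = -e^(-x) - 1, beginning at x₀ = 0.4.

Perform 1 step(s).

f(x) = e^(-x) - x
f'(x) = -e^(-x) - 1
x₀ = 0.4

Newton-Raphson formula: x_{n+1} = x_n - f(x_n)/f'(x_n)

Iteration 1:
  f(0.400000) = 0.270320
  f'(0.400000) = -1.670320
  x_1 = 0.400000 - 0.270320/(-1.670320) = 0.561837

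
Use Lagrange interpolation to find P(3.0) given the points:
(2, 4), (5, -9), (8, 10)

Lagrange interpolation formula:
P(x) = Σ yᵢ × Lᵢ(x)
where Lᵢ(x) = Π_{j≠i} (x - xⱼ)/(xᵢ - xⱼ)

L_0(3.0) = (3.0 - 5)/(2 - 5) × (3.0 - 8)/(2 - 8) = 0.555556
L_1(3.0) = (3.0 - 2)/(5 - 2) × (3.0 - 8)/(5 - 8) = 0.555556
L_2(3.0) = (3.0 - 2)/(8 - 2) × (3.0 - 5)/(8 - 5) = -0.111111

P(3.0) = 4×L_0(3.0) + (-9)×L_1(3.0) + 10×L_2(3.0)
P(3.0) = -3.888889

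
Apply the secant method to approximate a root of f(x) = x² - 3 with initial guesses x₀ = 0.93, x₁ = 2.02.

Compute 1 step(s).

f(x) = x² - 3
x₀ = 0.93, x₁ = 2.02

Secant formula: x_{n+1} = x_n - f(x_n)(x_n - x_{n-1})/(f(x_n) - f(x_{n-1}))

Iteration 1:
  f(0.930000) = -2.135100
  f(2.020000) = 1.080400
  x_2 = 2.020000 - 1.080400×(2.020000 - 0.930000)/(1.080400 - (-2.135100))
       = 1.653763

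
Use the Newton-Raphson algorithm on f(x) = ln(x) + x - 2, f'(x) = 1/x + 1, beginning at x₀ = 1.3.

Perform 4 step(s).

f(x) = ln(x) + x - 2
f'(x) = 1/x + 1
x₀ = 1.3

Newton-Raphson formula: x_{n+1} = x_n - f(x_n)/f'(x_n)

Iteration 1:
  f(1.300000) = -0.437636
  f'(1.300000) = 1.769231
  x_1 = 1.300000 - (-0.437636)/1.769231 = 1.547359
Iteration 2:
  f(1.547359) = -0.016091
  f'(1.547359) = 1.646262
  x_2 = 1.547359 - (-0.016091)/1.646262 = 1.557134
Iteration 3:
  f(1.557134) = -0.000020
  f'(1.557134) = 1.642206
  x_3 = 1.557134 - (-0.000020)/1.642206 = 1.557146
Iteration 4:
  f(1.557146) = 0.000000
  f'(1.557146) = 1.642201
  x_4 = 1.557146 - 0.000000/1.642201 = 1.557146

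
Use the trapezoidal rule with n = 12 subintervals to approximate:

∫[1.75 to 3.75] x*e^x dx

f(x) = x*e^x
a = 1.75, b = 3.75, n = 12
h = (b - a)/n = 0.166667

Trapezoidal rule: (h/2)[f(x₀) + 2f(x₁) + 2f(x₂) + ... + f(xₙ)]

x_0 = 1.7500, f(x_0) = 10.070555, coefficient = 1
x_1 = 1.9167, f(x_1) = 13.029998, coefficient = 2
x_2 = 2.0833, f(x_2) = 16.731656, coefficient = 2
x_3 = 2.2500, f(x_3) = 21.347406, coefficient = 2
x_4 = 2.4167, f(x_4) = 27.087053, coefficient = 2
x_5 = 2.5833, f(x_5) = 34.206439, coefficient = 2
x_6 = 2.7500, f(x_6) = 43.017238, coefficient = 2
x_7 = 2.9167, f(x_7) = 53.898793, coefficient = 2
x_8 = 3.0833, f(x_8) = 67.312409, coefficient = 2
x_9 = 3.2500, f(x_9) = 83.818605, coefficient = 2
x_10 = 3.4167, f(x_10) = 104.097929, coefficient = 2
x_11 = 3.5833, f(x_11) = 128.976059, coefficient = 2
x_12 = 3.7500, f(x_12) = 159.454058, coefficient = 1

I ≈ (0.166667/2) × 1356.571778 = 113.047648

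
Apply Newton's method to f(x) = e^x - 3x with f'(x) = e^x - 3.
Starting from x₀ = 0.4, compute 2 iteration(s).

f(x) = e^x - 3x
f'(x) = e^x - 3
x₀ = 0.4

Newton-Raphson formula: x_{n+1} = x_n - f(x_n)/f'(x_n)

Iteration 1:
  f(0.400000) = 0.291825
  f'(0.400000) = -1.508175
  x_1 = 0.400000 - 0.291825/(-1.508175) = 0.593495
Iteration 2:
  f(0.593495) = 0.029819
  f'(0.593495) = -1.189695
  x_2 = 0.593495 - 0.029819/(-1.189695) = 0.618560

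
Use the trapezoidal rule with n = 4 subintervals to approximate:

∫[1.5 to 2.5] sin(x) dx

f(x) = sin(x)
a = 1.5, b = 2.5, n = 4
h = (b - a)/n = 0.250000

Trapezoidal rule: (h/2)[f(x₀) + 2f(x₁) + 2f(x₂) + ... + f(xₙ)]

x_0 = 1.5000, f(x_0) = 0.997495, coefficient = 1
x_1 = 1.7500, f(x_1) = 0.983986, coefficient = 2
x_2 = 2.0000, f(x_2) = 0.909297, coefficient = 2
x_3 = 2.2500, f(x_3) = 0.778073, coefficient = 2
x_4 = 2.5000, f(x_4) = 0.598472, coefficient = 1

I ≈ (0.250000/2) × 6.938680 = 0.867335
Exact value: 0.871881
Error: 0.004546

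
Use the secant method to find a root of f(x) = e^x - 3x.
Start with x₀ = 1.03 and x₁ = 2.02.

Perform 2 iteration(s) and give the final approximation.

f(x) = e^x - 3x
x₀ = 1.03, x₁ = 2.02

Secant formula: x_{n+1} = x_n - f(x_n)(x_n - x_{n-1})/(f(x_n) - f(x_{n-1}))

Iteration 1:
  f(1.030000) = -0.288934
  f(2.020000) = 1.478325
  x_2 = 2.020000 - 1.478325×(2.020000 - 1.030000)/(1.478325 - (-0.288934))
       = 1.191858
Iteration 2:
  f(2.020000) = 1.478325
  f(1.191858) = -0.282380
  x_3 = 1.191858 - (-0.282380)×(1.191858 - 2.020000)/(-0.282380 - 1.478325)
       = 1.324674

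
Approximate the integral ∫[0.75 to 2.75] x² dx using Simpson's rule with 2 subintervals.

f(x) = x²
a = 0.75, b = 2.75, n = 2
h = (b - a)/n = 1.000000

Simpson's rule: (h/3)[f(x₀) + 4f(x₁) + 2f(x₂) + ... + f(xₙ)]

x_0 = 0.7500, f(x_0) = 0.562500, coefficient = 1
x_1 = 1.7500, f(x_1) = 3.062500, coefficient = 4
x_2 = 2.7500, f(x_2) = 7.562500, coefficient = 1

I ≈ (1.000000/3) × 20.375000 = 6.791667
Exact value: 6.791667
Error: 0.000000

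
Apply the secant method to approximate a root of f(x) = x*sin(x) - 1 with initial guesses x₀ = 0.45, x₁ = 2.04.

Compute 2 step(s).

f(x) = x*sin(x) - 1
x₀ = 0.45, x₁ = 2.04

Secant formula: x_{n+1} = x_n - f(x_n)(x_n - x_{n-1})/(f(x_n) - f(x_{n-1}))

Iteration 1:
  f(0.450000) = -0.804266
  f(2.040000) = 0.819534
  x_2 = 2.040000 - 0.819534×(2.040000 - 0.450000)/(0.819534 - (-0.804266))
       = 1.237524
Iteration 2:
  f(2.040000) = 0.819534
  f(1.237524) = 0.169432
  x_3 = 1.237524 - 0.169432×(1.237524 - 2.040000)/(0.169432 - 0.819534)
       = 1.028380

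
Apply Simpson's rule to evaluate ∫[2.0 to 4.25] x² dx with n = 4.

f(x) = x²
a = 2.0, b = 4.25, n = 4
h = (b - a)/n = 0.562500

Simpson's rule: (h/3)[f(x₀) + 4f(x₁) + 2f(x₂) + ... + f(xₙ)]

x_0 = 2.0000, f(x_0) = 4.000000, coefficient = 1
x_1 = 2.5625, f(x_1) = 6.566406, coefficient = 4
x_2 = 3.1250, f(x_2) = 9.765625, coefficient = 2
x_3 = 3.6875, f(x_3) = 13.597656, coefficient = 4
x_4 = 4.2500, f(x_4) = 18.062500, coefficient = 1

I ≈ (0.562500/3) × 122.250000 = 22.921875
Exact value: 22.921875
Error: 0.000000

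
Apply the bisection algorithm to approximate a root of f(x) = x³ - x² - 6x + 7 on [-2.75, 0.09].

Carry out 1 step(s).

f(x) = x³ - x² - 6x + 7
Initial interval: [-2.75, 0.09]

Iteration 1:
  c_1 = (-2.750000 + 0.090000)/2 = -1.330000
  f(c_1) = f(-1.330000) = 10.858463
  f(a) × f(c) < 0, new interval: [-2.750000, -1.330000]

After 1 iteration(s), the approximation is c_1 = -1.330000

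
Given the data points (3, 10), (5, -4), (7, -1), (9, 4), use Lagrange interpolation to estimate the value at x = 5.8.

Lagrange interpolation formula:
P(x) = Σ yᵢ × Lᵢ(x)
where Lᵢ(x) = Π_{j≠i} (x - xⱼ)/(xᵢ - xⱼ)

L_0(5.8) = (5.8 - 5)/(3 - 5) × (5.8 - 7)/(3 - 7) × (5.8 - 9)/(3 - 9) = -0.064000
L_1(5.8) = (5.8 - 3)/(5 - 3) × (5.8 - 7)/(5 - 7) × (5.8 - 9)/(5 - 9) = 0.672000
L_2(5.8) = (5.8 - 3)/(7 - 3) × (5.8 - 5)/(7 - 5) × (5.8 - 9)/(7 - 9) = 0.448000
L_3(5.8) = (5.8 - 3)/(9 - 3) × (5.8 - 5)/(9 - 5) × (5.8 - 7)/(9 - 7) = -0.056000

P(5.8) = 10×L_0(5.8) + (-4)×L_1(5.8) + (-1)×L_2(5.8) + 4×L_3(5.8)
P(5.8) = -4.000000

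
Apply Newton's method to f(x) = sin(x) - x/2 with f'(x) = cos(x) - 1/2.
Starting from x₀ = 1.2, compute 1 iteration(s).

f(x) = sin(x) - x/2
f'(x) = cos(x) - 1/2
x₀ = 1.2

Newton-Raphson formula: x_{n+1} = x_n - f(x_n)/f'(x_n)

Iteration 1:
  f(1.200000) = 0.332039
  f'(1.200000) = -0.137642
  x_1 = 1.200000 - 0.332039/(-0.137642) = 3.612334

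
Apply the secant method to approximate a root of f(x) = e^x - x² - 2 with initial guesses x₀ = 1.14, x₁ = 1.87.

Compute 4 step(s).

f(x) = e^x - x² - 2
x₀ = 1.14, x₁ = 1.87

Secant formula: x_{n+1} = x_n - f(x_n)(x_n - x_{n-1})/(f(x_n) - f(x_{n-1}))

Iteration 1:
  f(1.140000) = -0.172832
  f(1.870000) = 0.991396
  x_2 = 1.870000 - 0.991396×(1.870000 - 1.140000)/(0.991396 - (-0.172832))
       = 1.248370
Iteration 2:
  f(1.870000) = 0.991396
  f(1.248370) = -0.073770
  x_3 = 1.248370 - (-0.073770)×(1.248370 - 1.870000)/(-0.073770 - 0.991396)
       = 1.291422
Iteration 3:
  f(1.248370) = -0.073770
  f(1.291422) = -0.029815
  x_4 = 1.291422 - (-0.029815)×(1.291422 - 1.248370)/(-0.029815 - (-0.073770))
       = 1.320625
Iteration 4:
  f(1.291422) = -0.029815
  f(1.320625) = 0.001711
  x_5 = 1.320625 - 0.001711×(1.320625 - 1.291422)/(0.001711 - (-0.029815))
       = 1.319040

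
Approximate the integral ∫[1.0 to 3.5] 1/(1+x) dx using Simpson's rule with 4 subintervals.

f(x) = 1/(1+x)
a = 1.0, b = 3.5, n = 4
h = (b - a)/n = 0.625000

Simpson's rule: (h/3)[f(x₀) + 4f(x₁) + 2f(x₂) + ... + f(xₙ)]

x_0 = 1.0000, f(x_0) = 0.500000, coefficient = 1
x_1 = 1.6250, f(x_1) = 0.380952, coefficient = 4
x_2 = 2.2500, f(x_2) = 0.307692, coefficient = 2
x_3 = 2.8750, f(x_3) = 0.258065, coefficient = 4
x_4 = 3.5000, f(x_4) = 0.222222, coefficient = 1

I ≈ (0.625000/3) × 3.893674 = 0.811182
Exact value: 0.810930
Error: 0.000252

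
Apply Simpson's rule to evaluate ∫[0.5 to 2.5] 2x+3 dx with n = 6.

f(x) = 2x+3
a = 0.5, b = 2.5, n = 6
h = (b - a)/n = 0.333333

Simpson's rule: (h/3)[f(x₀) + 4f(x₁) + 2f(x₂) + ... + f(xₙ)]

x_0 = 0.5000, f(x_0) = 4.000000, coefficient = 1
x_1 = 0.8333, f(x_1) = 4.666667, coefficient = 4
x_2 = 1.1667, f(x_2) = 5.333333, coefficient = 2
x_3 = 1.5000, f(x_3) = 6.000000, coefficient = 4
x_4 = 1.8333, f(x_4) = 6.666667, coefficient = 2
x_5 = 2.1667, f(x_5) = 7.333333, coefficient = 4
x_6 = 2.5000, f(x_6) = 8.000000, coefficient = 1

I ≈ (0.333333/3) × 108.000000 = 12.000000
Exact value: 12.000000
Error: 0.000000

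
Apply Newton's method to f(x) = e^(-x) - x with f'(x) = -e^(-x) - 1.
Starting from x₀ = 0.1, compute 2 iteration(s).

f(x) = e^(-x) - x
f'(x) = -e^(-x) - 1
x₀ = 0.1

Newton-Raphson formula: x_{n+1} = x_n - f(x_n)/f'(x_n)

Iteration 1:
  f(0.100000) = 0.804837
  f'(0.100000) = -1.904837
  x_1 = 0.100000 - 0.804837/(-1.904837) = 0.522523
Iteration 2:
  f(0.522523) = 0.070500
  f'(0.522523) = -1.593023
  x_2 = 0.522523 - 0.070500/(-1.593023) = 0.566778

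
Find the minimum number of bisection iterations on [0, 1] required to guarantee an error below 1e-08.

We need (b-a)/2^n ≤ 1e-08
(1 - 0)/2^n ≤ 1e-08
1/2^n ≤ 1e-08
2^n ≥ 100000000
n ≥ log₂(100000000) = 26.58
n ≥ 27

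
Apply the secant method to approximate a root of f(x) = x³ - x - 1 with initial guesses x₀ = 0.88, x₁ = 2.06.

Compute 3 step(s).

f(x) = x³ - x - 1
x₀ = 0.88, x₁ = 2.06

Secant formula: x_{n+1} = x_n - f(x_n)(x_n - x_{n-1})/(f(x_n) - f(x_{n-1}))

Iteration 1:
  f(0.880000) = -1.198528
  f(2.060000) = 5.681816
  x_2 = 2.060000 - 5.681816×(2.060000 - 0.880000)/(5.681816 - (-1.198528))
       = 1.085551
Iteration 2:
  f(2.060000) = 5.681816
  f(1.085551) = -0.806314
  x_3 = 1.085551 - (-0.806314)×(1.085551 - 2.060000)/(-0.806314 - 5.681816)
       = 1.206651
Iteration 3:
  f(1.085551) = -0.806314
  f(1.206651) = -0.449759
  x_4 = 1.206651 - (-0.449759)×(1.206651 - 1.085551)/(-0.449759 - (-0.806314))
       = 1.359406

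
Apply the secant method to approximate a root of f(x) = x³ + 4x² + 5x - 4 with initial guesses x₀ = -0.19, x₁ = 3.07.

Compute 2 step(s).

f(x) = x³ + 4x² + 5x - 4
x₀ = -0.19, x₁ = 3.07

Secant formula: x_{n+1} = x_n - f(x_n)(x_n - x_{n-1})/(f(x_n) - f(x_{n-1}))

Iteration 1:
  f(-0.190000) = -4.812459
  f(3.070000) = 77.984043
  x_2 = 3.070000 - 77.984043×(3.070000 - (-0.190000))/(77.984043 - (-4.812459))
       = -0.000516
Iteration 2:
  f(3.070000) = 77.984043
  f(-0.000516) = -4.002579
  x_3 = -0.000516 - (-4.002579)×(-0.000516 - 3.070000)/(-4.002579 - 77.984043)
       = 0.149386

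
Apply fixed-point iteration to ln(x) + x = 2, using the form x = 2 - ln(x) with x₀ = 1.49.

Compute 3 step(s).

Equation: ln(x) + x = 2
Fixed-point form: x = 2 - ln(x)
x₀ = 1.49

x_1 = g(1.490000) = 1.601224
x_2 = g(1.601224) = 1.529232
x_3 = g(1.529232) = 1.575235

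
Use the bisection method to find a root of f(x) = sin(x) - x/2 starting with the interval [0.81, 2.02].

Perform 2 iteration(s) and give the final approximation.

f(x) = sin(x) - x/2
Initial interval: [0.81, 2.02]

Iteration 1:
  c_1 = (0.810000 + 2.020000)/2 = 1.415000
  f(c_1) = f(1.415000) = 0.280388
  f(a) × f(c) ≥ 0, new interval: [1.415000, 2.020000]
Iteration 2:
  c_2 = (1.415000 + 2.020000)/2 = 1.717500
  f(c_2) = f(1.717500) = 0.130508
  f(a) × f(c) ≥ 0, new interval: [1.717500, 2.020000]

After 2 iteration(s), the approximation is c_2 = 1.717500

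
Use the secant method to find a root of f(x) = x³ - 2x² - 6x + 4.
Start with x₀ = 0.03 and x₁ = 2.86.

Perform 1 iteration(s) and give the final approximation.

f(x) = x³ - 2x² - 6x + 4
x₀ = 0.03, x₁ = 2.86

Secant formula: x_{n+1} = x_n - f(x_n)(x_n - x_{n-1})/(f(x_n) - f(x_{n-1}))

Iteration 1:
  f(0.030000) = 3.818227
  f(2.860000) = -6.125544
  x_2 = 2.860000 - (-6.125544)×(2.860000 - 0.030000)/(-6.125544 - 3.818227)
       = 1.116668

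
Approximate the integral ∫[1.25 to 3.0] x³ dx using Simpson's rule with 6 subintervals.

f(x) = x³
a = 1.25, b = 3.0, n = 6
h = (b - a)/n = 0.291667

Simpson's rule: (h/3)[f(x₀) + 4f(x₁) + 2f(x₂) + ... + f(xₙ)]

x_0 = 1.2500, f(x_0) = 1.953125, coefficient = 1
x_1 = 1.5417, f(x_1) = 3.664135, coefficient = 4
x_2 = 1.8333, f(x_2) = 6.162037, coefficient = 2
x_3 = 2.1250, f(x_3) = 9.595703, coefficient = 4
x_4 = 2.4167, f(x_4) = 14.114005, coefficient = 2
x_5 = 2.7083, f(x_5) = 19.865813, coefficient = 4
x_6 = 3.0000, f(x_6) = 27.000000, coefficient = 1

I ≈ (0.291667/3) × 202.007812 = 19.639648
Exact value: 19.639648
Error: 0.000000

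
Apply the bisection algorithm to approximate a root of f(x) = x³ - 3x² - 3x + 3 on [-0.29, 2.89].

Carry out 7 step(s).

f(x) = x³ - 3x² - 3x + 3
Initial interval: [-0.29, 2.89]

Iteration 1:
  c_1 = (-0.290000 + 2.890000)/2 = 1.300000
  f(c_1) = f(1.300000) = -3.773000
  f(a) × f(c) < 0, new interval: [-0.290000, 1.300000]
Iteration 2:
  c_2 = (-0.290000 + 1.300000)/2 = 0.505000
  f(c_2) = f(0.505000) = 0.848713
  f(a) × f(c) ≥ 0, new interval: [0.505000, 1.300000]
Iteration 3:
  c_3 = (0.505000 + 1.300000)/2 = 0.902500
  f(c_3) = f(0.902500) = -1.415927
  f(a) × f(c) < 0, new interval: [0.505000, 0.902500]
Iteration 4:
  c_4 = (0.505000 + 0.902500)/2 = 0.703750
  f(c_4) = f(0.703750) = -0.248500
  f(a) × f(c) < 0, new interval: [0.505000, 0.703750]
Iteration 5:
  c_5 = (0.505000 + 0.703750)/2 = 0.604375
  f(c_5) = f(0.604375) = 0.311827
  f(a) × f(c) ≥ 0, new interval: [0.604375, 0.703750]
Iteration 6:
  c_6 = (0.604375 + 0.703750)/2 = 0.654063
  f(c_6) = f(0.654063) = 0.034226
  f(a) × f(c) ≥ 0, new interval: [0.654063, 0.703750]
Iteration 7:
  c_7 = (0.654063 + 0.703750)/2 = 0.678906
  f(c_7) = f(0.678906) = -0.106543
  f(a) × f(c) < 0, new interval: [0.654063, 0.678906]

After 7 iteration(s), the approximation is c_7 = 0.678906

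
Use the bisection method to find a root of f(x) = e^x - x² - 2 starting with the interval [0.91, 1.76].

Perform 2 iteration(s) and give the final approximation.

f(x) = e^x - x² - 2
Initial interval: [0.91, 1.76]

Iteration 1:
  c_1 = (0.910000 + 1.760000)/2 = 1.335000
  f(c_1) = f(1.335000) = 0.017771
  f(a) × f(c) < 0, new interval: [0.910000, 1.335000]
Iteration 2:
  c_2 = (0.910000 + 1.335000)/2 = 1.122500
  f(c_2) = f(1.122500) = -0.187480
  f(a) × f(c) ≥ 0, new interval: [1.122500, 1.335000]

After 2 iteration(s), the approximation is c_2 = 1.122500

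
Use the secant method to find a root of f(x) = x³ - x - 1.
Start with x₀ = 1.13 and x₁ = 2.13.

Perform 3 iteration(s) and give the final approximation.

f(x) = x³ - x - 1
x₀ = 1.13, x₁ = 2.13

Secant formula: x_{n+1} = x_n - f(x_n)(x_n - x_{n-1})/(f(x_n) - f(x_{n-1}))

Iteration 1:
  f(1.130000) = -0.687103
  f(2.130000) = 6.533597
  x_2 = 2.130000 - 6.533597×(2.130000 - 1.130000)/(6.533597 - (-0.687103))
       = 1.225157
Iteration 2:
  f(2.130000) = 6.533597
  f(1.225157) = -0.386183
  x_3 = 1.225157 - (-0.386183)×(1.225157 - 2.130000)/(-0.386183 - 6.533597)
       = 1.275655
Iteration 3:
  f(1.225157) = -0.386183
  f(1.275655) = -0.199786
  x_4 = 1.275655 - (-0.199786)×(1.275655 - 1.225157)/(-0.199786 - (-0.386183))
       = 1.329780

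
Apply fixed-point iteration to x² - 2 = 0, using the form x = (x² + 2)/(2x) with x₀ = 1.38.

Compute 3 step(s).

Equation: x² - 2 = 0
Fixed-point form: x = (x² + 2)/(2x)
x₀ = 1.38

x_1 = g(1.380000) = 1.414638
x_2 = g(1.414638) = 1.414214
x_3 = g(1.414214) = 1.414214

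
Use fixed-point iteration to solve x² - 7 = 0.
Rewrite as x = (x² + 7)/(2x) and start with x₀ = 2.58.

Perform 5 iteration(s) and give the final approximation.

Equation: x² - 7 = 0
Fixed-point form: x = (x² + 7)/(2x)
x₀ = 2.58

x_1 = g(2.580000) = 2.646589
x_2 = g(2.646589) = 2.645751
x_3 = g(2.645751) = 2.645751
x_4 = g(2.645751) = 2.645751
x_5 = g(2.645751) = 2.645751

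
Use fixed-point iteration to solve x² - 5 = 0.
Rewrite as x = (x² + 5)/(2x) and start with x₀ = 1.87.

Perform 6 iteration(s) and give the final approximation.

Equation: x² - 5 = 0
Fixed-point form: x = (x² + 5)/(2x)
x₀ = 1.87

x_1 = g(1.870000) = 2.271898
x_2 = g(2.271898) = 2.236351
x_3 = g(2.236351) = 2.236068
x_4 = g(2.236068) = 2.236068
x_5 = g(2.236068) = 2.236068
x_6 = g(2.236068) = 2.236068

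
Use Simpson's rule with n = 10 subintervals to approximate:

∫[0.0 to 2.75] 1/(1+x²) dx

f(x) = 1/(1+x²)
a = 0.0, b = 2.75, n = 10
h = (b - a)/n = 0.275000

Simpson's rule: (h/3)[f(x₀) + 4f(x₁) + 2f(x₂) + ... + f(xₙ)]

x_0 = 0.0000, f(x_0) = 1.000000, coefficient = 1
x_1 = 0.2750, f(x_1) = 0.929692, coefficient = 4
x_2 = 0.5500, f(x_2) = 0.767754, coefficient = 2
x_3 = 0.8250, f(x_3) = 0.595017, coefficient = 4
x_4 = 1.1000, f(x_4) = 0.452489, coefficient = 2
x_5 = 1.3750, f(x_5) = 0.345946, coefficient = 4
x_6 = 1.6500, f(x_6) = 0.268637, coefficient = 2
x_7 = 1.9250, f(x_7) = 0.212512, coefficient = 4
x_8 = 2.2000, f(x_8) = 0.171233, coefficient = 2
x_9 = 2.4750, f(x_9) = 0.140339, coefficient = 4
x_10 = 2.7500, f(x_10) = 0.116788, coefficient = 1

I ≈ (0.275000/3) × 13.331033 = 1.222011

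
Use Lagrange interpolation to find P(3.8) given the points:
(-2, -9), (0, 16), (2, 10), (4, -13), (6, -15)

Lagrange interpolation formula:
P(x) = Σ yᵢ × Lᵢ(x)
where Lᵢ(x) = Π_{j≠i} (x - xⱼ)/(xᵢ - xⱼ)

L_0(3.8) = (3.8 - 0)/(-2 - 0) × (3.8 - 2)/(-2 - 2) × (3.8 - 4)/(-2 - 4) × (3.8 - 6)/(-2 - 6) = 0.007838
L_1(3.8) = (3.8 - (-2))/(0 - (-2)) × (3.8 - 2)/(0 - 2) × (3.8 - 4)/(0 - 4) × (3.8 - 6)/(0 - 6) = -0.047850
L_2(3.8) = (3.8 - (-2))/(2 - (-2)) × (3.8 - 0)/(2 - 0) × (3.8 - 4)/(2 - 4) × (3.8 - 6)/(2 - 6) = 0.151525
L_3(3.8) = (3.8 - (-2))/(4 - (-2)) × (3.8 - 0)/(4 - 0) × (3.8 - 2)/(4 - 2) × (3.8 - 6)/(4 - 6) = 0.909150
L_4(3.8) = (3.8 - (-2))/(6 - (-2)) × (3.8 - 0)/(6 - 0) × (3.8 - 2)/(6 - 2) × (3.8 - 4)/(6 - 4) = -0.020663

P(3.8) = (-9)×L_0(3.8) + 16×L_1(3.8) + 10×L_2(3.8) + (-13)×L_3(3.8) + (-15)×L_4(3.8)
P(3.8) = -10.829900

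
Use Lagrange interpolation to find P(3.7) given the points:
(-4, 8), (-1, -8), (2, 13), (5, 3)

Lagrange interpolation formula:
P(x) = Σ yᵢ × Lᵢ(x)
where Lᵢ(x) = Π_{j≠i} (x - xⱼ)/(xᵢ - xⱼ)

L_0(3.7) = (3.7 - (-1))/(-4 - (-1)) × (3.7 - 2)/(-4 - 2) × (3.7 - 5)/(-4 - 5) = 0.064117
L_1(3.7) = (3.7 - (-4))/(-1 - (-4)) × (3.7 - 2)/(-1 - 2) × (3.7 - 5)/(-1 - 5) = -0.315130
L_2(3.7) = (3.7 - (-4))/(2 - (-4)) × (3.7 - (-1))/(2 - (-1)) × (3.7 - 5)/(2 - 5) = 0.871241
L_3(3.7) = (3.7 - (-4))/(5 - (-4)) × (3.7 - (-1))/(5 - (-1)) × (3.7 - 2)/(5 - 2) = 0.379772

P(3.7) = 8×L_0(3.7) + (-8)×L_1(3.7) + 13×L_2(3.7) + 3×L_3(3.7)
P(3.7) = 15.499420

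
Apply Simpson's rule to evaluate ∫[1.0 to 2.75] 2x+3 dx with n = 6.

f(x) = 2x+3
a = 1.0, b = 2.75, n = 6
h = (b - a)/n = 0.291667

Simpson's rule: (h/3)[f(x₀) + 4f(x₁) + 2f(x₂) + ... + f(xₙ)]

x_0 = 1.0000, f(x_0) = 5.000000, coefficient = 1
x_1 = 1.2917, f(x_1) = 5.583333, coefficient = 4
x_2 = 1.5833, f(x_2) = 6.166667, coefficient = 2
x_3 = 1.8750, f(x_3) = 6.750000, coefficient = 4
x_4 = 2.1667, f(x_4) = 7.333333, coefficient = 2
x_5 = 2.4583, f(x_5) = 7.916667, coefficient = 4
x_6 = 2.7500, f(x_6) = 8.500000, coefficient = 1

I ≈ (0.291667/3) × 121.500000 = 11.812500
Exact value: 11.812500
Error: 0.000000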